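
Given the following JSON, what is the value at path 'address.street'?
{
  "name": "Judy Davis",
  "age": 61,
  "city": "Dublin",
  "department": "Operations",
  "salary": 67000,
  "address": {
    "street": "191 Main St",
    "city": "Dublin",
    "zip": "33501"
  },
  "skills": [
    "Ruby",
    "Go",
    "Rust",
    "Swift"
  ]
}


Query: address.street
Path: address -> street
Value: 191 Main St

191 Main St


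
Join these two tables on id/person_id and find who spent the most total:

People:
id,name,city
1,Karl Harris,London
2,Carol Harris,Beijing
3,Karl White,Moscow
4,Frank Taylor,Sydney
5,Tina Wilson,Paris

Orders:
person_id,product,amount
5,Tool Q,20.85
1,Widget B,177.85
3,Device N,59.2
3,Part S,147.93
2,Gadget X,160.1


Join on: people.id = orders.person_id

Joined rows:
  Tina Wilson (Paris) bought Tool Q for $20.85
  Karl Harris (London) bought Widget B for $177.85
  Karl White (Moscow) bought Device N for $59.2
  Karl White (Moscow) bought Part S for $147.93
  Carol Harris (Beijing) bought Gadget X for $160.1

Total per person:
  Karl White: $207.13
  Karl Harris: $177.85
  Carol Harris: $160.10
  Tina Wilson: $20.85

Top spender: Karl White ($207.13)

Karl White ($207.13)


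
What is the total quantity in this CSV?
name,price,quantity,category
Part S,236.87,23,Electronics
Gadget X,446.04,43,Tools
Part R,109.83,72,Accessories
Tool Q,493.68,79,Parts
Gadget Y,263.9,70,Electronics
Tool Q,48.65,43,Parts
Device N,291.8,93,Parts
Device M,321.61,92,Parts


Computing total quantity:
Values: [23, 43, 72, 79, 70, 43, 93, 92]
Sum = 515

515


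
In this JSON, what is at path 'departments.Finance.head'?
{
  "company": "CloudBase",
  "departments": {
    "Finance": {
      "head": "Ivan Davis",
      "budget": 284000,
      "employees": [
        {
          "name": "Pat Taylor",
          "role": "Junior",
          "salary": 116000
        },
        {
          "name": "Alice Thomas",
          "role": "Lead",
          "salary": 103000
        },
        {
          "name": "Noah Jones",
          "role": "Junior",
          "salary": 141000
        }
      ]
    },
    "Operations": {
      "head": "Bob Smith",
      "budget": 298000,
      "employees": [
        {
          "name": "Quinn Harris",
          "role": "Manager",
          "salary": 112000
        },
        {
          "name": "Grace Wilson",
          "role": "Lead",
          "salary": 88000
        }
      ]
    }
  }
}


Path: departments.Finance.head

Navigate:
  -> departments
  -> Finance
  -> head = 'Ivan Davis'

Ivan Davis


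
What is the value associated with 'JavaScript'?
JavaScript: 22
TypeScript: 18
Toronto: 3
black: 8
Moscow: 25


Looking up key 'JavaScript'
Value: 22

22


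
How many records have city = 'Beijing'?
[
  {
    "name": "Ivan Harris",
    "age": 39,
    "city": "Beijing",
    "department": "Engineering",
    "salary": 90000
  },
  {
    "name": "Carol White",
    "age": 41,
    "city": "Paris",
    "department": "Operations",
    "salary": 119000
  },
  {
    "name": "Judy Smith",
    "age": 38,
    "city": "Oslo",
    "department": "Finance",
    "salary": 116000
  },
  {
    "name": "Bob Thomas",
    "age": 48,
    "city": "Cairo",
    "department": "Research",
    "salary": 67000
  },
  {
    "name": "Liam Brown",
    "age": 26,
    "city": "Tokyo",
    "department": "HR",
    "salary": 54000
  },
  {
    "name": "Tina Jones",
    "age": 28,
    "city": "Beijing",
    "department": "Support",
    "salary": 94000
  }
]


Data: 6 records
Condition: city = 'Beijing'

Checking each record:
  Ivan Harris: Beijing MATCH
  Carol White: Paris
  Judy Smith: Oslo
  Bob Thomas: Cairo
  Liam Brown: Tokyo
  Tina Jones: Beijing MATCH

Count: 2

2


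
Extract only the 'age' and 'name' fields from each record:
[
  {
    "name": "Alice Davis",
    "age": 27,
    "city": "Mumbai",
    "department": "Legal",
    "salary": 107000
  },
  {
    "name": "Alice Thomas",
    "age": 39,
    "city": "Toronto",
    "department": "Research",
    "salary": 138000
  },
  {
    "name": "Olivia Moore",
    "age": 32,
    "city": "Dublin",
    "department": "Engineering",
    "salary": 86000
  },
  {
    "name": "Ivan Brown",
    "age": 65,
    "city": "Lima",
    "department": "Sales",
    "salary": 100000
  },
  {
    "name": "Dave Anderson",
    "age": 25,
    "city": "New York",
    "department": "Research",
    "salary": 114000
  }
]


Original: 5 records with fields: name, age, city, department, salary
Keep: ['age', 'name']
Drop: ['city', 'department', 'salary']
Result: 5 records, 2 fields each

[
  {
    "age": 27,
    "name": "Alice Davis"
  },
  {
    "age": 39,
    "name": "Alice Thomas"
  },
  {
    "age": 32,
    "name": "Olivia Moore"
  },
  {
    "age": 65,
    "name": "Ivan Brown"
  },
  {
    "age": 25,
    "name": "Dave Anderson"
  }
]


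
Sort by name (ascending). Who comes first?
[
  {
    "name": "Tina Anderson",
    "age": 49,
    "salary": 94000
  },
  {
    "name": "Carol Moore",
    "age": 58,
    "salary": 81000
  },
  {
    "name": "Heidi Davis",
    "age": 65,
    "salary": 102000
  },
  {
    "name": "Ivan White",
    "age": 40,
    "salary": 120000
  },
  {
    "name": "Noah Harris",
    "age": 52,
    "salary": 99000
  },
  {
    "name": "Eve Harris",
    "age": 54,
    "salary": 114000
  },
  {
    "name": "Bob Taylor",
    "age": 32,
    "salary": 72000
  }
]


Sort by: name (ascending)

Sorted order:
  1. Bob Taylor (name = Bob Taylor)
  2. Carol Moore (name = Carol Moore)
  3. Eve Harris (name = Eve Harris)
  4. Heidi Davis (name = Heidi Davis)
  5. Ivan White (name = Ivan White)
  6. Noah Harris (name = Noah Harris)
  7. Tina Anderson (name = Tina Anderson)

First: Bob Taylor

Bob Taylor


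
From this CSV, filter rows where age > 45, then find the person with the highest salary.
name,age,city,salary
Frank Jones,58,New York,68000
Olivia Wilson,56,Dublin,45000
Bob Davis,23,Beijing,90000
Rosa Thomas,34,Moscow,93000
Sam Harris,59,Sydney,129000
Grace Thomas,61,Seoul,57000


Filter: age > 45
Sort by: salary (descending)

Filtered records (4):
  Sam Harris, age 59, salary $129000
  Frank Jones, age 58, salary $68000
  Grace Thomas, age 61, salary $57000
  Olivia Wilson, age 56, salary $45000

Highest salary: Sam Harris ($129000)

Sam Harris


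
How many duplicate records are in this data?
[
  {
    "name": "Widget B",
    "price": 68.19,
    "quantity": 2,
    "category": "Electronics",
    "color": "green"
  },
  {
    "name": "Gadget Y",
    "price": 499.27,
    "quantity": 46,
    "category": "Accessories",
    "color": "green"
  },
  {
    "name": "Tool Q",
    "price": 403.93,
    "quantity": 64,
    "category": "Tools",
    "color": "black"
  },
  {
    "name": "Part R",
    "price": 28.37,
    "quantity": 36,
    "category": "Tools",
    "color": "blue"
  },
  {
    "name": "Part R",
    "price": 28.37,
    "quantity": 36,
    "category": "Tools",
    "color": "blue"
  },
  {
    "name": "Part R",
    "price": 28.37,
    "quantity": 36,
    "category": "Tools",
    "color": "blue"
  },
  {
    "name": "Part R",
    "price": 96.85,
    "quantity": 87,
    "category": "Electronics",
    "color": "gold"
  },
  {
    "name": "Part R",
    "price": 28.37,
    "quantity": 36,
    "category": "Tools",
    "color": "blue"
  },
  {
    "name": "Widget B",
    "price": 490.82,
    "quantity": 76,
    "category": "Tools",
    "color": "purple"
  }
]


Checking 9 records for duplicates:

  Row 1: Widget B ($68.19, qty 2)
  Row 2: Gadget Y ($499.27, qty 46)
  Row 3: Tool Q ($403.93, qty 64)
  Row 4: Part R ($28.37, qty 36)
  Row 5: Part R ($28.37, qty 36) <-- DUPLICATE
  Row 6: Part R ($28.37, qty 36) <-- DUPLICATE
  Row 7: Part R ($96.85, qty 87)
  Row 8: Part R ($28.37, qty 36) <-- DUPLICATE
  Row 9: Widget B ($490.82, qty 76)

Duplicates found: 3
Unique records: 6

3 duplicates, 6 unique


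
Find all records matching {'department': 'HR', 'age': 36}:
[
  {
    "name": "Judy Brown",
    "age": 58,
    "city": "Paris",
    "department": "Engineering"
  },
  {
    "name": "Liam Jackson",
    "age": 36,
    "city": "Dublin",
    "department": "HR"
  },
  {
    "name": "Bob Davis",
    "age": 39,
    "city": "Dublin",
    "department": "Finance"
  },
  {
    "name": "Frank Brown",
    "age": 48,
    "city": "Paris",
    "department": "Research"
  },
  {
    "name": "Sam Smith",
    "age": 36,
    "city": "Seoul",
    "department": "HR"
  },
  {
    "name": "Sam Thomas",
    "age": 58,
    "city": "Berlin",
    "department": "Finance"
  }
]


Search criteria: {'department': 'HR', 'age': 36}

Checking 6 records:
  Judy Brown: {department: Engineering, age: 58}
  Liam Jackson: {department: HR, age: 36} <-- MATCH
  Bob Davis: {department: Finance, age: 39}
  Frank Brown: {department: Research, age: 48}
  Sam Smith: {department: HR, age: 36} <-- MATCH
  Sam Thomas: {department: Finance, age: 58}

Matches: ["Liam Jackson", "Sam Smith"]

["Liam Jackson", "Sam Smith"]


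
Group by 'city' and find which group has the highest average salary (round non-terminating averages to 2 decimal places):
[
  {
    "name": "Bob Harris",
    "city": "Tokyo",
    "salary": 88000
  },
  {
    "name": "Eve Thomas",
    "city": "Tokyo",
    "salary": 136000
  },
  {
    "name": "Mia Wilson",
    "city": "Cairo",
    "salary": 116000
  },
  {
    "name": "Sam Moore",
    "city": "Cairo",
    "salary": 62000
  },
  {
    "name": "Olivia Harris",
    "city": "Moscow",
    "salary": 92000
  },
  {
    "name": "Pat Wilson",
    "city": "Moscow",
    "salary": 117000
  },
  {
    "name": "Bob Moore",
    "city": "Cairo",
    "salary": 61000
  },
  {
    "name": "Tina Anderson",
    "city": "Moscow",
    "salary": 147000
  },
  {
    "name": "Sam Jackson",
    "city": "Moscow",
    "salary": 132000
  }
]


Group by: city

Groups:
  Cairo: 3 people, avg salary = 239000/3 ≈ $79666.67
  Moscow: 4 people, avg salary = 488000/4 = $122000
  Tokyo: 2 people, avg salary = 224000/2 = $112000

Highest average salary: Moscow ($122000)

Moscow ($122000)


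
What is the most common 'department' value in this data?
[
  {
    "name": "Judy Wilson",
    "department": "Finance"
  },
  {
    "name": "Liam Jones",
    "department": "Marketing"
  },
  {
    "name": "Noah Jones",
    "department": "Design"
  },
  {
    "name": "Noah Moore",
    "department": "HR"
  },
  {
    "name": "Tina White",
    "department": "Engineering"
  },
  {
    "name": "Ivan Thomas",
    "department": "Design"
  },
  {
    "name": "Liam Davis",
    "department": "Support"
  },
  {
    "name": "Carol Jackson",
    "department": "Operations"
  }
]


Counting 'department' values across 8 records:

  Design: 2 ##
  Finance: 1 #
  Marketing: 1 #
  HR: 1 #
  Engineering: 1 #
  Support: 1 #
  Operations: 1 #

Most common: Design (2 times)

Design (2 times)


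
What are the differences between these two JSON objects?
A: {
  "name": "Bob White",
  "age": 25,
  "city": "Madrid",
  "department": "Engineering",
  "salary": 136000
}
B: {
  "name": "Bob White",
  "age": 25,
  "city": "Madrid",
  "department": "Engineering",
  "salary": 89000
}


Comparing each field (in key order):
  name: same
  age: same
  city: same
  department: same
  salary: DIFFERENT
Differences:
  salary: 136000 -> 89000

1 field(s) changed

1 change: salary


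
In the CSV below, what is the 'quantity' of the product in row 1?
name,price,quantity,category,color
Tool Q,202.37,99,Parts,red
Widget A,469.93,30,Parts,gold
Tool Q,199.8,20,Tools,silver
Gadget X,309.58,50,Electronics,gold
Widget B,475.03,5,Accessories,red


Query: Row 1 ('Tool Q'), column 'quantity'
Value: 99

99


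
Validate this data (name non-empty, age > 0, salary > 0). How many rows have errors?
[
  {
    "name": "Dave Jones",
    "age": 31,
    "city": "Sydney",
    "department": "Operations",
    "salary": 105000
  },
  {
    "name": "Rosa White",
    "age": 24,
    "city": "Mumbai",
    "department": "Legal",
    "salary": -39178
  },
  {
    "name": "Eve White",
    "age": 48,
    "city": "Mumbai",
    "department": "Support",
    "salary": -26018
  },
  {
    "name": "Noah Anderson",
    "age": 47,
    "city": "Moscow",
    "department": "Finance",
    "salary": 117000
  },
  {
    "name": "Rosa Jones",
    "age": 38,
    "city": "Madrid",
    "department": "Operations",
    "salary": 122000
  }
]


Validating 5 records:
Rules: name non-empty, age > 0, salary > 0

  Row 1 (Dave Jones): OK
  Row 2 (Rosa White): negative salary: -39178
  Row 3 (Eve White): negative salary: -26018
  Row 4 (Noah Anderson): OK
  Row 5 (Rosa Jones): OK

Total errors: 2

2 errors


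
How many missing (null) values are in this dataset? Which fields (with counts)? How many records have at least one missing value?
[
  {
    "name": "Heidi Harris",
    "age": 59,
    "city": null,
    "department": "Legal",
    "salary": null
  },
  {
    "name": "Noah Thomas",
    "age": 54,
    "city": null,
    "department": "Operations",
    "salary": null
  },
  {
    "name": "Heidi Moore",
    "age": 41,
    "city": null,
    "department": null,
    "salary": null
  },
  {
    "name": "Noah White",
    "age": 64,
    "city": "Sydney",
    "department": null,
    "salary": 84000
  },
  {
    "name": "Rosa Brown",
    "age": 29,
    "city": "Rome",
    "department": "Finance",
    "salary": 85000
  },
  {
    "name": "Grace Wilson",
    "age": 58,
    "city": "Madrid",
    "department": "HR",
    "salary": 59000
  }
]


Checking for missing (null) values in 6 records:

  Heidi Harris: city, salary
  Noah Thomas: city, salary
  Heidi Moore: city, department, salary
  Noah White: department
  Rosa Brown: complete
  Grace Wilson: complete

Per field:
  name: 0 missing
  age: 0 missing
  city: 3 missing
  department: 2 missing
  salary: 3 missing

Total missing values: 8
Records with any missing: 4

8 missing values (city: 3, department: 2, salary: 3); 4 incomplete records


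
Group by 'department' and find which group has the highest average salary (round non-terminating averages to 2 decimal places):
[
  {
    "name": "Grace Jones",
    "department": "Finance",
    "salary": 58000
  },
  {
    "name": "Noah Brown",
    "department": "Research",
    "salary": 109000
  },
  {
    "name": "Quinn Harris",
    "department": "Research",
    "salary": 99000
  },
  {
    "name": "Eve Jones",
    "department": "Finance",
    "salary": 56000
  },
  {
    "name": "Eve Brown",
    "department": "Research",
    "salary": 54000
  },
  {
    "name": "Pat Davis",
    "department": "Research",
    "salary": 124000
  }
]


Group by: department

Groups:
  Finance: 2 people, avg salary = 114000/2 = $57000
  Research: 4 people, avg salary = 386000/4 = $96500

Highest average salary: Research ($96500)

Research ($96500)


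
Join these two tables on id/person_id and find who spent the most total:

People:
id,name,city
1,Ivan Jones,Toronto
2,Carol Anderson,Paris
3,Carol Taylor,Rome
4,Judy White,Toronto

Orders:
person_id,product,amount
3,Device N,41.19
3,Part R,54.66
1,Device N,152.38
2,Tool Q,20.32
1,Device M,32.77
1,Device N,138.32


Join on: people.id = orders.person_id

Joined rows:
  Carol Taylor (Rome) bought Device N for $41.19
  Carol Taylor (Rome) bought Part R for $54.66
  Ivan Jones (Toronto) bought Device N for $152.38
  Carol Anderson (Paris) bought Tool Q for $20.32
  Ivan Jones (Toronto) bought Device M for $32.77
  Ivan Jones (Toronto) bought Device N for $138.32

Total per person:
  Ivan Jones: $323.47
  Carol Taylor: $95.85
  Carol Anderson: $20.32

Top spender: Ivan Jones ($323.47)

Ivan Jones ($323.47)


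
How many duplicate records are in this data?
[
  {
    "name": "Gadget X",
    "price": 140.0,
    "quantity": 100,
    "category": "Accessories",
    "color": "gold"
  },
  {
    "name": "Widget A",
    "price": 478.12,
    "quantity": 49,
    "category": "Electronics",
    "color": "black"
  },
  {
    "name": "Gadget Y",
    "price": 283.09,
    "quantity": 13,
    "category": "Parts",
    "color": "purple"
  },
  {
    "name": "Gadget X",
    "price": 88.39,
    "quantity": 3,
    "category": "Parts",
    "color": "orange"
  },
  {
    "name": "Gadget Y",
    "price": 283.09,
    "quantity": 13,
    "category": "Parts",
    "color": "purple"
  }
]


Checking 5 records for duplicates:

  Row 1: Gadget X ($140.0, qty 100)
  Row 2: Widget A ($478.12, qty 49)
  Row 3: Gadget Y ($283.09, qty 13)
  Row 4: Gadget X ($88.39, qty 3)
  Row 5: Gadget Y ($283.09, qty 13) <-- DUPLICATE

Duplicates found: 1
Unique records: 4

1 duplicates, 4 unique


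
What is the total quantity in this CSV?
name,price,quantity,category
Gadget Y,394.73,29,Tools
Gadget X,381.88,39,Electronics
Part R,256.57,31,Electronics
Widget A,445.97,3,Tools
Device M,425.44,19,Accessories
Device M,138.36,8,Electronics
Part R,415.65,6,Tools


Computing total quantity:
Values: [29, 39, 31, 3, 19, 8, 6]
Sum = 135

135


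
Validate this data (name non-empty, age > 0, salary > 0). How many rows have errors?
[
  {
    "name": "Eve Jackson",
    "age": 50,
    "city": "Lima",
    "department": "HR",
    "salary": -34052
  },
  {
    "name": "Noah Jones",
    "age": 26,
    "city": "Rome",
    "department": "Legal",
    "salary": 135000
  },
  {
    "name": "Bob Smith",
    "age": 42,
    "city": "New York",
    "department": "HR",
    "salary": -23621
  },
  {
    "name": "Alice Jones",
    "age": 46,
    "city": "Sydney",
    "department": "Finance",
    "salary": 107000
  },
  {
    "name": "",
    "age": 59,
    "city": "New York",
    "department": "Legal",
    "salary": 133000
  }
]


Validating 5 records:
Rules: name non-empty, age > 0, salary > 0

  Row 1 (Eve Jackson): negative salary: -34052
  Row 2 (Noah Jones): OK
  Row 3 (Bob Smith): negative salary: -23621
  Row 4 (Alice Jones): OK
  Row 5 (???): empty name

Total errors: 3

3 errors


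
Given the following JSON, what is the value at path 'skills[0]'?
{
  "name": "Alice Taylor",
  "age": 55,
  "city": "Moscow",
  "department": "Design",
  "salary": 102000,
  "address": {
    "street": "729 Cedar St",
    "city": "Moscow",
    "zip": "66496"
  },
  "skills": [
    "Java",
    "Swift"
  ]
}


Query: skills[0]
Path: skills -> first element
Value: Java

Java


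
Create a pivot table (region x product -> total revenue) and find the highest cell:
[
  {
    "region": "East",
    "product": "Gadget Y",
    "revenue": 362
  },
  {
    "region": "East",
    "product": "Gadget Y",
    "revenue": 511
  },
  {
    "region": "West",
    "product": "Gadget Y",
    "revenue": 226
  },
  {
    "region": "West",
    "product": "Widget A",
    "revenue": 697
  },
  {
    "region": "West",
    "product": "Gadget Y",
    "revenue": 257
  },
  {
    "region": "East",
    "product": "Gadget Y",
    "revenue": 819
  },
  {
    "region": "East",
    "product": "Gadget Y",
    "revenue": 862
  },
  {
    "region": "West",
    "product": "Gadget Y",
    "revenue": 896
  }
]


Pivot: region (rows) x product (columns) -> total revenue

     Gadget Y      Widget A    
East          2554             0  
West          1379           697  

Highest: East / Gadget Y = $2554

East / Gadget Y = $2554


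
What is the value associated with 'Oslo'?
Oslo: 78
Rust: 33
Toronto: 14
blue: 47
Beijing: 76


Looking up key 'Oslo'
Value: 78

78


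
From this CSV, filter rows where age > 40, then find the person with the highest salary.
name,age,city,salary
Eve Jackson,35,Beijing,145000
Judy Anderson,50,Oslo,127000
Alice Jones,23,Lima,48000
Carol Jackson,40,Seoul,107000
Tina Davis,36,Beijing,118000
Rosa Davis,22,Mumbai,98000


Filter: age > 40
Sort by: salary (descending)

Filtered records (1):
  Judy Anderson, age 50, salary $127000

Highest salary: Judy Anderson ($127000)

Judy Anderson


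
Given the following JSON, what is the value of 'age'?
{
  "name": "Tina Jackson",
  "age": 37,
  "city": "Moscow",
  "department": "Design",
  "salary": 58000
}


Looking up field 'age'
Value: 37

37


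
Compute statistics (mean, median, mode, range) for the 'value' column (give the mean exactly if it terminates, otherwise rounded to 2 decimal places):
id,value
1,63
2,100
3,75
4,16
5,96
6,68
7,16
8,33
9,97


Data: [63, 100, 75, 16, 96, 68, 16, 33, 97]
Count: 9
Sum: 564
Mean: 564/9 ≈ 62.67 (rounded to 2 decimal places)
Sorted: [16, 16, 33, 63, 68, 75, 96, 97, 100]
Median: 68.0
Mode: 16 (2 times)
Range: 100 - 16 = 84
Min: 16, Max: 100

mean≈62.67, median=68.0, mode=16, range=84


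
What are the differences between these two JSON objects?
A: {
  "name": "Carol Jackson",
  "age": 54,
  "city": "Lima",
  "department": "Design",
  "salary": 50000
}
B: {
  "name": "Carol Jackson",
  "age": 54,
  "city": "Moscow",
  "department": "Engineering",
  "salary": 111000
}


Comparing each field (in key order):
  name: same
  age: same
  city: DIFFERENT
  department: DIFFERENT
  salary: DIFFERENT
Differences:
  city: Lima -> Moscow
  department: Design -> Engineering
  salary: 50000 -> 111000

3 field(s) changed

3 changes: city, department, salary


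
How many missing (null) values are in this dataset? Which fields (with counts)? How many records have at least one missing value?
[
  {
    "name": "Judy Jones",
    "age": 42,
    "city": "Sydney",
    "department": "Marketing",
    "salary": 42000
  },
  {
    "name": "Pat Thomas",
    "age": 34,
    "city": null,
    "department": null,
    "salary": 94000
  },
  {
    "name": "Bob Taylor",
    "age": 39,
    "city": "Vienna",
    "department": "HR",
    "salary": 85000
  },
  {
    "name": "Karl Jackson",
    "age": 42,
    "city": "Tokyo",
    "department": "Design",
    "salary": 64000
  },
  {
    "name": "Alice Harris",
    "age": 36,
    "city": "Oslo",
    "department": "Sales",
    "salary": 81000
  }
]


Checking for missing (null) values in 5 records:

  Judy Jones: complete
  Pat Thomas: city, department
  Bob Taylor: complete
  Karl Jackson: complete
  Alice Harris: complete

Per field:
  name: 0 missing
  age: 0 missing
  city: 1 missing
  department: 1 missing
  salary: 0 missing

Total missing values: 2
Records with any missing: 1

2 missing values (city: 1, department: 1); 1 incomplete records


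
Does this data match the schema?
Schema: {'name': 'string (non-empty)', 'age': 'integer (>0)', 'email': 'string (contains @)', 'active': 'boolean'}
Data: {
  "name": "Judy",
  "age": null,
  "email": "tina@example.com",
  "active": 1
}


Validating each field against schema:
  name: OK (non-empty string)
  age: FAIL (null is not an integer)
  email: OK (string with @)
  active: FAIL (1 is not a boolean)

Result: INVALID (2 errors: age, active)

INVALID (2 errors: age, active)


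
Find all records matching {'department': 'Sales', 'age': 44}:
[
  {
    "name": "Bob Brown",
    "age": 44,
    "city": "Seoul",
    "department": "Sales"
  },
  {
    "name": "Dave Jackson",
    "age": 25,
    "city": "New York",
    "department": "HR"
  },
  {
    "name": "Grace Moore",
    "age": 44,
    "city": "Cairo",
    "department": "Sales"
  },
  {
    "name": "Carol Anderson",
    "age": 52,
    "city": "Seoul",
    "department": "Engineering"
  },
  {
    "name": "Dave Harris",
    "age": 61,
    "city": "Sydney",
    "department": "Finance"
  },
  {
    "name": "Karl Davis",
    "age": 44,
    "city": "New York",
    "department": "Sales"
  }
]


Search criteria: {'department': 'Sales', 'age': 44}

Checking 6 records:
  Bob Brown: {department: Sales, age: 44} <-- MATCH
  Dave Jackson: {department: HR, age: 25}
  Grace Moore: {department: Sales, age: 44} <-- MATCH
  Carol Anderson: {department: Engineering, age: 52}
  Dave Harris: {department: Finance, age: 61}
  Karl Davis: {department: Sales, age: 44} <-- MATCH

Matches: ["Bob Brown", "Grace Moore", "Karl Davis"]

["Bob Brown", "Grace Moore", "Karl Davis"]


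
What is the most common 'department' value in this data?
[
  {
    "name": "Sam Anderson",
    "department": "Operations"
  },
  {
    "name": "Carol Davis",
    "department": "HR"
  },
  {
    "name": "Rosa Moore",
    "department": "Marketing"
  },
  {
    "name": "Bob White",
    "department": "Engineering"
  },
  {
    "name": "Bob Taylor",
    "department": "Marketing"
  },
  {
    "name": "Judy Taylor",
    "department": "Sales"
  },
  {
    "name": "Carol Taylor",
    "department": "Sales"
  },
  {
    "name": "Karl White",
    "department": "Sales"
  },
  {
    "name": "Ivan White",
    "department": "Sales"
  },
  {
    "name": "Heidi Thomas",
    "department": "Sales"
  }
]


Counting 'department' values across 10 records:

  Sales: 5 #####
  Marketing: 2 ##
  Operations: 1 #
  HR: 1 #
  Engineering: 1 #

Most common: Sales (5 times)

Sales (5 times)


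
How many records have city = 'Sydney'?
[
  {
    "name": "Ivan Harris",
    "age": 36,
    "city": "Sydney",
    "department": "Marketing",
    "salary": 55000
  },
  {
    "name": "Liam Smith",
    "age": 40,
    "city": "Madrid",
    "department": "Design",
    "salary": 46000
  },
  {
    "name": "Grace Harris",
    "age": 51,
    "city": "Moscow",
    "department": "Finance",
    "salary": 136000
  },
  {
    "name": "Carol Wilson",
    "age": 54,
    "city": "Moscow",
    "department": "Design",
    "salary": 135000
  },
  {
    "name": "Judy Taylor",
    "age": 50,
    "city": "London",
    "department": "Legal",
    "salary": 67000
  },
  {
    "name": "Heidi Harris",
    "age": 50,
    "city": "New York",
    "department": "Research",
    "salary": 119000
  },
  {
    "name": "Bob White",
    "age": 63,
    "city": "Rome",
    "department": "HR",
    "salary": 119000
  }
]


Data: 7 records
Condition: city = 'Sydney'

Checking each record:
  Ivan Harris: Sydney MATCH
  Liam Smith: Madrid
  Grace Harris: Moscow
  Carol Wilson: Moscow
  Judy Taylor: London
  Heidi Harris: New York
  Bob White: Rome

Count: 1

1


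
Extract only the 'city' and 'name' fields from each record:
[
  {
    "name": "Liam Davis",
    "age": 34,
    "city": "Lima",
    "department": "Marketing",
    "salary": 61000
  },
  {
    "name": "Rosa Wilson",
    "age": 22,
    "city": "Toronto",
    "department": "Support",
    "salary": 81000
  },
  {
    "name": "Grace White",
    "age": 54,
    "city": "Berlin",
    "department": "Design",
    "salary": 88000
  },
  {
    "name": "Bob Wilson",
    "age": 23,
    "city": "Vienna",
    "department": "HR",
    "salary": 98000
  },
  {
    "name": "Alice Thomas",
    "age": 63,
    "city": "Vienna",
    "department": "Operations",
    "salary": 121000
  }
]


Original: 5 records with fields: name, age, city, department, salary
Keep: ['city', 'name']
Drop: ['age', 'department', 'salary']
Result: 5 records, 2 fields each

[
  {
    "city": "Lima",
    "name": "Liam Davis"
  },
  {
    "city": "Toronto",
    "name": "Rosa Wilson"
  },
  {
    "city": "Berlin",
    "name": "Grace White"
  },
  {
    "city": "Vienna",
    "name": "Bob Wilson"
  },
  {
    "city": "Vienna",
    "name": "Alice Thomas"
  }
]


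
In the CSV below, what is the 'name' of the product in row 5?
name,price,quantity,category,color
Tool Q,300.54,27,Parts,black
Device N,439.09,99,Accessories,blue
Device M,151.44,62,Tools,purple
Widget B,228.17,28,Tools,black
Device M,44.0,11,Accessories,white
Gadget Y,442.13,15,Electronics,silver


Query: Row 5 ('Device M'), column 'name'
Value: Device M

Device M


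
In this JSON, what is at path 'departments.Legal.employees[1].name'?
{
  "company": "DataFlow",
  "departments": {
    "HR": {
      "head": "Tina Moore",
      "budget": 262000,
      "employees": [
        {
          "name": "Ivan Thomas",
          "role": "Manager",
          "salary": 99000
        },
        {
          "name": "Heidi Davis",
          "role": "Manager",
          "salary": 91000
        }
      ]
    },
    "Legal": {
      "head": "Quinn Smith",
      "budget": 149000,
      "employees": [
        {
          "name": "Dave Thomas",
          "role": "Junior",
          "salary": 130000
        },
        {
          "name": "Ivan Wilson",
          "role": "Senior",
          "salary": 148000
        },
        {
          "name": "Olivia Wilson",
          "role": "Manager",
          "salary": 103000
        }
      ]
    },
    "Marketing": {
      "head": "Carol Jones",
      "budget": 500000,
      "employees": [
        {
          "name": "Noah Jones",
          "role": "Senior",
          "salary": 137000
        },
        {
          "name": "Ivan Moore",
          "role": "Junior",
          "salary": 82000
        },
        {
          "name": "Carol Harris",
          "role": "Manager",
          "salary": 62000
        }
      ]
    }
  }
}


Path: departments.Legal.employees[1].name

Navigate:
  -> departments
  -> Legal
  -> employees[1].name = 'Ivan Wilson'

Ivan Wilson


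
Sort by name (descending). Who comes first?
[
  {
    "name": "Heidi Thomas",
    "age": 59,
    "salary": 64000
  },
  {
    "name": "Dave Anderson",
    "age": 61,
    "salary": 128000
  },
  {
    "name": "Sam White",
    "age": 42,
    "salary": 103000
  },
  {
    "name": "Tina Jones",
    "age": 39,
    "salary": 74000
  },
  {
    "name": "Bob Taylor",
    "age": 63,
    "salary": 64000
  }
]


Sort by: name (descending)

Sorted order:
  1. Tina Jones (name = Tina Jones)
  2. Sam White (name = Sam White)
  3. Heidi Thomas (name = Heidi Thomas)
  4. Dave Anderson (name = Dave Anderson)
  5. Bob Taylor (name = Bob Taylor)

First: Tina Jones

Tina Jones


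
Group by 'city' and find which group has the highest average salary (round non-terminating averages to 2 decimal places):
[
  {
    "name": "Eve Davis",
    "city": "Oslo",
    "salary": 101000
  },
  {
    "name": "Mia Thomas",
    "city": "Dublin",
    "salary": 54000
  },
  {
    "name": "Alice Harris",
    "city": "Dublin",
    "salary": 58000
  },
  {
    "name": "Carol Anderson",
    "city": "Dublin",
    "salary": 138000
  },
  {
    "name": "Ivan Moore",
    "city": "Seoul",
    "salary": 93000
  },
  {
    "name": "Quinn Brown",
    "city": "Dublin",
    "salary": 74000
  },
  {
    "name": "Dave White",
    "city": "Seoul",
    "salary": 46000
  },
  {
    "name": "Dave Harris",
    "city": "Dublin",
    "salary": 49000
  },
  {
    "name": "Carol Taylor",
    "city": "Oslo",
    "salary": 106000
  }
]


Group by: city

Groups:
  Dublin: 5 people, avg salary = 373000/5 = $74600
  Oslo: 2 people, avg salary = 207000/2 = $103500
  Seoul: 2 people, avg salary = 139000/2 = $69500

Highest average salary: Oslo ($103500)

Oslo ($103500)


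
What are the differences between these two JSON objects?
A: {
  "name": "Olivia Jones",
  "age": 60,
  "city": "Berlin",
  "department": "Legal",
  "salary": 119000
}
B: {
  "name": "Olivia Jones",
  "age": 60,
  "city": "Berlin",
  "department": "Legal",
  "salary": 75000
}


Comparing each field (in key order):
  name: same
  age: same
  city: same
  department: same
  salary: DIFFERENT
Differences:
  salary: 119000 -> 75000

1 field(s) changed

1 change: salary


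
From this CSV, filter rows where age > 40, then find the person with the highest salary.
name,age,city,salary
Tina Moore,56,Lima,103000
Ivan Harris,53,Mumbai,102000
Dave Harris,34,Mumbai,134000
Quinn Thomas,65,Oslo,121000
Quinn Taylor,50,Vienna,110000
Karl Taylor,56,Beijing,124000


Filter: age > 40
Sort by: salary (descending)

Filtered records (5):
  Karl Taylor, age 56, salary $124000
  Quinn Thomas, age 65, salary $121000
  Quinn Taylor, age 50, salary $110000
  Tina Moore, age 56, salary $103000
  Ivan Harris, age 53, salary $102000

Highest salary: Karl Taylor ($124000)

Karl Taylor


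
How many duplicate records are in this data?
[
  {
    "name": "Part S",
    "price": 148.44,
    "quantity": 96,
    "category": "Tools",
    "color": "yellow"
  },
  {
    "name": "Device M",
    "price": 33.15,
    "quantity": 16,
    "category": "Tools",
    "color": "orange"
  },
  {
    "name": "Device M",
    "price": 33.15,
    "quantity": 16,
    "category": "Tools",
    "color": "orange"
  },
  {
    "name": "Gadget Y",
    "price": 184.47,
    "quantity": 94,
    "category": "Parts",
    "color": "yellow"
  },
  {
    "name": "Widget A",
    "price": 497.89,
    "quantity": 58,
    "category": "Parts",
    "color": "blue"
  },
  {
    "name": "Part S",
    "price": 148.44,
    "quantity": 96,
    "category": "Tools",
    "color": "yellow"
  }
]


Checking 6 records for duplicates:

  Row 1: Part S ($148.44, qty 96)
  Row 2: Device M ($33.15, qty 16)
  Row 3: Device M ($33.15, qty 16) <-- DUPLICATE
  Row 4: Gadget Y ($184.47, qty 94)
  Row 5: Widget A ($497.89, qty 58)
  Row 6: Part S ($148.44, qty 96) <-- DUPLICATE

Duplicates found: 2
Unique records: 4

2 duplicates, 4 unique


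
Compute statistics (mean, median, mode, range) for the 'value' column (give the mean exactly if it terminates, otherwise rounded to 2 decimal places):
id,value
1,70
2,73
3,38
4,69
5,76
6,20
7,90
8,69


Data: [70, 73, 38, 69, 76, 20, 90, 69]
Count: 8
Sum: 505
Mean: 505/8 = 63.125
Sorted: [20, 38, 69, 69, 70, 73, 76, 90]
Median: 69.5
Mode: 69 (2 times)
Range: 90 - 20 = 70
Min: 20, Max: 90

mean=63.125, median=69.5, mode=69, range=70


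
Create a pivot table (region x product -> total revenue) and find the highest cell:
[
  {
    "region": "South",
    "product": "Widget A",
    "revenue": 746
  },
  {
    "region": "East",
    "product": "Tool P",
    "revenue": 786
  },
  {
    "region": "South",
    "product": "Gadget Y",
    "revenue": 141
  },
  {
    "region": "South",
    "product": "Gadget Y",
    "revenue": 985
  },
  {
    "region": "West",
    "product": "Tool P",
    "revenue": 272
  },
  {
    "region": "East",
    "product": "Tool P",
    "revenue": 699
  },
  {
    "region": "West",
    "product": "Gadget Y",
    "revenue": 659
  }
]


Pivot: region (rows) x product (columns) -> total revenue

     Gadget Y      Tool P        Widget A    
East             0          1485             0  
South         1126             0           746  
West           659           272             0  

Highest: East / Tool P = $1485

East / Tool P = $1485


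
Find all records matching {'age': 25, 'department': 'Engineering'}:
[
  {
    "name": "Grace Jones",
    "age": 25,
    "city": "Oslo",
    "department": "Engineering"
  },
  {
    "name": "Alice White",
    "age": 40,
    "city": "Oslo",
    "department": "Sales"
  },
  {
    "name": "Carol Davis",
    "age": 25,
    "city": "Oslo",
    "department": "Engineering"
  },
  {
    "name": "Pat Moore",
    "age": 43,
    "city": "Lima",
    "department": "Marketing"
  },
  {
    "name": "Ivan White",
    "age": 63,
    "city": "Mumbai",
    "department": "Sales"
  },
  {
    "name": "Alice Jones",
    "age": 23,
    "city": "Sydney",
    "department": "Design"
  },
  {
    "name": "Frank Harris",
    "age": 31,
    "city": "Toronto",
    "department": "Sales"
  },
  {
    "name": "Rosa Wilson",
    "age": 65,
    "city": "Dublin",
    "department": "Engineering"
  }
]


Search criteria: {'age': 25, 'department': 'Engineering'}

Checking 8 records:
  Grace Jones: {age: 25, department: Engineering} <-- MATCH
  Alice White: {age: 40, department: Sales}
  Carol Davis: {age: 25, department: Engineering} <-- MATCH
  Pat Moore: {age: 43, department: Marketing}
  Ivan White: {age: 63, department: Sales}
  Alice Jones: {age: 23, department: Design}
  Frank Harris: {age: 31, department: Sales}
  Rosa Wilson: {age: 65, department: Engineering}

Matches: ["Grace Jones", "Carol Davis"]

["Grace Jones", "Carol Davis"]


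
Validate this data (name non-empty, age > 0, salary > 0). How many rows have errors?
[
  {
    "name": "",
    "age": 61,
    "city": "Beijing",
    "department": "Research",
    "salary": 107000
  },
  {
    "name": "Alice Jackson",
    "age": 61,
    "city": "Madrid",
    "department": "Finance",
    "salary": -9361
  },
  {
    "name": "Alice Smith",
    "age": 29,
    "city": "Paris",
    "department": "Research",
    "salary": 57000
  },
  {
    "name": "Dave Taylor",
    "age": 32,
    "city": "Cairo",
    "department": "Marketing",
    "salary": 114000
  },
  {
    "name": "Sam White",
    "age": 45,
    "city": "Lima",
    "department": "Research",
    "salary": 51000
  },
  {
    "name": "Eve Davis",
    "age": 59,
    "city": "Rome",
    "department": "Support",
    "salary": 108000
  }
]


Validating 6 records:
Rules: name non-empty, age > 0, salary > 0

  Row 1 (???): empty name
  Row 2 (Alice Jackson): negative salary: -9361
  Row 3 (Alice Smith): OK
  Row 4 (Dave Taylor): OK
  Row 5 (Sam White): OK
  Row 6 (Eve Davis): OK

Total errors: 2

2 errors


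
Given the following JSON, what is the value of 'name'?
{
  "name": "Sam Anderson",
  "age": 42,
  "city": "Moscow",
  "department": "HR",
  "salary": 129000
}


Looking up field 'name'
Value: Sam Anderson

Sam Anderson


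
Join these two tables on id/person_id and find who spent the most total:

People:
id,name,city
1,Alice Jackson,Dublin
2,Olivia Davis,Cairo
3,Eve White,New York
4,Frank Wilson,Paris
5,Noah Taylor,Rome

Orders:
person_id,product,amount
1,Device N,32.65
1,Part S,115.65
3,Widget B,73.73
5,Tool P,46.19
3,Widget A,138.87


Join on: people.id = orders.person_id

Joined rows:
  Alice Jackson (Dublin) bought Device N for $32.65
  Alice Jackson (Dublin) bought Part S for $115.65
  Eve White (New York) bought Widget B for $73.73
  Noah Taylor (Rome) bought Tool P for $46.19
  Eve White (New York) bought Widget A for $138.87

Total per person:
  Eve White: $212.60
  Alice Jackson: $148.30
  Noah Taylor: $46.19

Top spender: Eve White ($212.60)

Eve White ($212.60)


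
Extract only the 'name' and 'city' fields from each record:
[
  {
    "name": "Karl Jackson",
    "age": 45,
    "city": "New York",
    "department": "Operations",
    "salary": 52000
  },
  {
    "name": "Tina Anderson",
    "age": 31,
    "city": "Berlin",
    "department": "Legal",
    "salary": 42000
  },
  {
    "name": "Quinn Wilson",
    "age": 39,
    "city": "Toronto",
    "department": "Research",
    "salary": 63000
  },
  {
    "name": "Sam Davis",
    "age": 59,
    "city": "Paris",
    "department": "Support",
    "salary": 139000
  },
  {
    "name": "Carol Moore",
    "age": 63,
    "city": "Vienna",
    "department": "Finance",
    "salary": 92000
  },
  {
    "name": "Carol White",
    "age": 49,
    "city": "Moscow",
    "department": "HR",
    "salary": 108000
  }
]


Original: 6 records with fields: name, age, city, department, salary
Keep: ['name', 'city']
Drop: ['age', 'department', 'salary']
Result: 6 records, 2 fields each

[
  {
    "name": "Karl Jackson",
    "city": "New York"
  },
  {
    "name": "Tina Anderson",
    "city": "Berlin"
  },
  {
    "name": "Quinn Wilson",
    "city": "Toronto"
  },
  {
    "name": "Sam Davis",
    "city": "Paris"
  },
  {
    "name": "Carol Moore",
    "city": "Vienna"
  },
  {
    "name": "Carol White",
    "city": "Moscow"
  }
]


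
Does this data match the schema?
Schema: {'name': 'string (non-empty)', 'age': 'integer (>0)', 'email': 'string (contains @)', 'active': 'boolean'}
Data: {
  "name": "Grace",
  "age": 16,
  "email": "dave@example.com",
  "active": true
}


Validating each field against schema:
  name: OK (non-empty string)
  age: OK (positive integer)
  email: OK (string with @)
  active: OK (boolean)

Result: VALID

VALID


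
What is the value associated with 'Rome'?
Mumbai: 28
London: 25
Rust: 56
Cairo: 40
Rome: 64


Looking up key 'Rome'
Value: 64

64


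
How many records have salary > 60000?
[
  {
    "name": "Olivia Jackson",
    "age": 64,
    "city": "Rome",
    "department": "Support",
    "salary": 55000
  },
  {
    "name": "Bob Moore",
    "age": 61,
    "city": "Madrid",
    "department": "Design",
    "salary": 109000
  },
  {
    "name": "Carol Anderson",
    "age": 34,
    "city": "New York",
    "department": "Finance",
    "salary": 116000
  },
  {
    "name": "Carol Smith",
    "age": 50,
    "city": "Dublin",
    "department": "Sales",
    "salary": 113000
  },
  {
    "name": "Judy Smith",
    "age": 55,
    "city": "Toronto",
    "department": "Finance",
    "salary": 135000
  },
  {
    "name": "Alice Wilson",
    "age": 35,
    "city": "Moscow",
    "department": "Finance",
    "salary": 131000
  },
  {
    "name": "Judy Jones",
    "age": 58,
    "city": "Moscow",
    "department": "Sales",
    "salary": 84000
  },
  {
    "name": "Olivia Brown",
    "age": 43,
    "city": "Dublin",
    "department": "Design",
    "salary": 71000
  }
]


Data: 8 records
Condition: salary > 60000

Checking each record:
  Olivia Jackson: 55000
  Bob Moore: 109000 MATCH
  Carol Anderson: 116000 MATCH
  Carol Smith: 113000 MATCH
  Judy Smith: 135000 MATCH
  Alice Wilson: 131000 MATCH
  Judy Jones: 84000 MATCH
  Olivia Brown: 71000 MATCH

Count: 7

7
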